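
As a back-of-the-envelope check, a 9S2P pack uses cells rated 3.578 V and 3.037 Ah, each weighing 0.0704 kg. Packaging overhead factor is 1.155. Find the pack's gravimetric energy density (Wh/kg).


Step 1: V_pack = 9 * 3.578 = 32.202 V
Step 2: C_pack = 2 * 3.037 = 6.074 Ah
Step 3: E_pack = V_pack * C_pack = 32.202 * 6.074 = 195.59 Wh
Step 4: m_pack = 9 * 2 * 0.0704 * 1.155 = 1.4636 kg
Step 5: ED = E_pack / m_pack = 195.59 / 1.4636 = 133.6 Wh/kg

133.6 Wh/kg


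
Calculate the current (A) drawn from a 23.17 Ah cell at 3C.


At 3C: I = 3 * 23.17 Ah = 69.51 A

69.51 A


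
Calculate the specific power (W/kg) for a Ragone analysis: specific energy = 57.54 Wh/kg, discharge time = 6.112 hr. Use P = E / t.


P_specific = E / t = 57.54 / 6.112 = 9.414 W/kg

9.414 W/kg


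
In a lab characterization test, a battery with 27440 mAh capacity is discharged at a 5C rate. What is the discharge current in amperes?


Convert: capacity = 27440 mAh = 27.44 Ah
At 5C: I = 5 * 27.44 Ah = 137.2 A

137.2 A


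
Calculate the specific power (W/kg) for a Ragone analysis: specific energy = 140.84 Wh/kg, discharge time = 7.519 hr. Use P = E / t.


P_specific = E / t = 140.84 / 7.519 = 18.73 W/kg

18.73 W/kg


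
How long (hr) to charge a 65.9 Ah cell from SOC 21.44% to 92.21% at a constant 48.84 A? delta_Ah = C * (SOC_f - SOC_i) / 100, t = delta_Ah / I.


delta_Ah = 65.9 * (92.21 - 21.44) / 100 = 46.637 Ah
t = delta_Ah / I = 46.637 / 48.84 = 0.9549 hr

0.9549 hr


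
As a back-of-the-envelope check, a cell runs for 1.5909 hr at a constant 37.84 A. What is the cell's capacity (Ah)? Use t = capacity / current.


C = I * t = 37.84 * 1.5909 = 60.20 Ah

60.20 Ah


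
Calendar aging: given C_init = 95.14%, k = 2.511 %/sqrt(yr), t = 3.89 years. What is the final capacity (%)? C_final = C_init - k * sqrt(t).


Step 1: sqrt(3.89 yr) = 1.9723
Step 2: drop = 2.511 * 1.9723 = 4.9524
Step 3: C_final = 95.14 - 4.9524 = 90.19%

90.19%


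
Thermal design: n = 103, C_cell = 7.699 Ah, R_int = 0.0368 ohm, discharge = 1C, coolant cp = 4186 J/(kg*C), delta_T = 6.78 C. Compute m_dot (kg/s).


Step 1: I = 1 * 7.699 = 7.699 A
Step 2: Q_cell = I^2 * R = 7.699^2 * 0.0368 = 2.1813 W
Step 3: Q_total = 103 * 2.1813 = 224.67 W
Step 4: m_dot = Q_total / (cp * dT) = 224.67 / (4186 * 6.78) = 0.007916 kg/s

0.007916 kg/s


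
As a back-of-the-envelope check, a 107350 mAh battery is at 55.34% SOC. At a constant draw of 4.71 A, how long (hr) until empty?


Convert: C_total = 107350 mAh = 107.35 Ah
Step 1: remaining = SOC/100 * C_total = 55.34/100 * 107.35 = 59.407 Ah
Step 2: t = remaining / I = 59.407 / 4.71 = 12.61 hr

12.61 hr


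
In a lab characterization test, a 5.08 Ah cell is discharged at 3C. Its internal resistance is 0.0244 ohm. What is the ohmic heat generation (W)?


Step 1: I = C_rate * capacity = 3 * 5.08 = 15.24 A
Step 2: Q = I^2 * R = 15.24^2 * 0.0244 = 232.26 * 0.0244 = 5.667 W

5.667 W


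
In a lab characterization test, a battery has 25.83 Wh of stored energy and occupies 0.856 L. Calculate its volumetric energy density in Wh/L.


ED = E / V = 25.83 / 0.856 = 30.18 Wh/L

30.18 Wh/L


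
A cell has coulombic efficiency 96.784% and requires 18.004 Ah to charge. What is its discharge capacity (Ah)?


Q_dis = eta/100 * Q_chg = 96.784/100 * 18.004 = 17.42 Ah

17.42 Ah


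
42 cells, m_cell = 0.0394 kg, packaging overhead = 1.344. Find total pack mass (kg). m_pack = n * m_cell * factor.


m_pack = n * m_cell * overhead = 42 * 0.0394 * 1.344 = 2.224 kg

2.224 kg


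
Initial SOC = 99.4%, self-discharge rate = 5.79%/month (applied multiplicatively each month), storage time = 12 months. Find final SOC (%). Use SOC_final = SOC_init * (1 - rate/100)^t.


decay = (1 - 5.79/100)^12 = 0.48884
SOC_final = 99.4 * 0.48884 = 48.59%

48.59%


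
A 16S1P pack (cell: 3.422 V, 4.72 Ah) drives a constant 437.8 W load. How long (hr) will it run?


Step 1: E_pack = Ns * V_cell * Np * C_cell = 16 * 3.422 * 1 * 4.72 = 258.43 Wh
Step 2: t = E_pack / P = 258.43 / 437.8 = 0.5903 hr

0.5903 hr


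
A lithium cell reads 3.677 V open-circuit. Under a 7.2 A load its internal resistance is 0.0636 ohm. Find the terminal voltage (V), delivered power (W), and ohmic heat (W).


Step 1: V_terminal = OCV - I*R = 3.677 - 7.2 * 0.0636 = 3.2191 V
Step 2: P_out = V_terminal * I = 3.2191 * 7.2 = 23.18 W
Step 3: Q = I^2 * R = 7.2^2 * 0.0636 = 3.297 W

V=3.2191 V, P=23.18 W, Q=3.297 W


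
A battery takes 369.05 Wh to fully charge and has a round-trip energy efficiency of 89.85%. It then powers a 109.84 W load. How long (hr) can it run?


Step 1: E_discharge = eta/100 * E_charge = 89.85/100 * 369.05 = 331.59 Wh
Step 2: t = E_discharge / P = 331.59 / 109.84 = 3.019 hr

3.019 hr


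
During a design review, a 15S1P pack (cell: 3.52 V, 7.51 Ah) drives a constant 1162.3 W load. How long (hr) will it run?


Step 1: E_pack = Ns * V_cell * Np * C_cell = 15 * 3.52 * 1 * 7.51 = 396.53 Wh
Step 2: t = E_pack / P = 396.53 / 1162.3 = 0.3412 hr

0.3412 hr


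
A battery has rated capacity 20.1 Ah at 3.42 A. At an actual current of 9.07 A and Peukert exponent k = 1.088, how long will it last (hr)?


t_rated = C / I_rated = 20.1 / 3.42 = 5.8772 hr
(I_rated/I)^k = (0.37707)^1.088 = 0.34606
t = t_rated * (I_rated/I)^k = 5.8772 * 0.34606 = 2.034 hr

2.034 hr


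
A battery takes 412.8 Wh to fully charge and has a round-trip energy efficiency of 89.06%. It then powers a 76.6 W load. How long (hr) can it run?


Step 1: E_discharge = eta/100 * E_charge = 89.06/100 * 412.8 = 367.64 Wh
Step 2: t = E_discharge / P = 367.64 / 76.6 = 4.799 hr

4.799 hr


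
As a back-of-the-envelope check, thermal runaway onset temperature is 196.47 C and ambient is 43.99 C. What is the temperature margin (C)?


margin = T_onset - T_ambient = 196.47 - 43.99 = 152.48 C

152.48 C


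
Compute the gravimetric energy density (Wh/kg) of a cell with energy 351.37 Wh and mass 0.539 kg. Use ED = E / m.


ED = E / m = 351.37 / 0.539 = 651.9 Wh/kg

651.9 Wh/kg


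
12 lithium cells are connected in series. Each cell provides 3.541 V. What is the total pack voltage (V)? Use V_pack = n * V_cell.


V_pack = n * V_cell = 12 * 3.541 = 42.492 V

42.492 V


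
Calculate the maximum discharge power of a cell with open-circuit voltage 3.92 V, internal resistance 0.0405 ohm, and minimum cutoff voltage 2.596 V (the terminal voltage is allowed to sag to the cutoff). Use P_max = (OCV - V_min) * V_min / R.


P_max = (OCV - V_min) * V_min / R = (3.92 - 2.596) * 2.596 / 0.0405 = 1.324 * 2.596 / 0.0405 = 84.87 W

84.87 W


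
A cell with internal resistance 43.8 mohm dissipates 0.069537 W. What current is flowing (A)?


Convert: R = 43.8 mohm = 0.0438 ohm
I = sqrt(Q / R) = sqrt(0.069537 / 0.0438) = sqrt(1.5876) = 1.260 A

1.260 A


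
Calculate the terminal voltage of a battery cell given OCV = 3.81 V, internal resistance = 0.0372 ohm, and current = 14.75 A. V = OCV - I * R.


IR drop = 14.75 * 0.0372 = 0.5487 V
V = 3.81 - 0.5487 = 3.261 V

3.261 V


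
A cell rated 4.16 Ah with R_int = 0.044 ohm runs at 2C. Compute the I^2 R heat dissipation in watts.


Step 1: I = C_rate * capacity = 2 * 4.16 = 8.32 A
Step 2: Q = I^2 * R = 8.32^2 * 0.044 = 69.222 * 0.044 = 3.046 W

3.046 W


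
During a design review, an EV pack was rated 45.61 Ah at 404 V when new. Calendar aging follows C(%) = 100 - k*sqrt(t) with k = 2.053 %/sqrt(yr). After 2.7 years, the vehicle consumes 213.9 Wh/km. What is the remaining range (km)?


Step 1: capacity retention = 100 - 2.053 * sqrt(2.7) = 100 - 2.053 * 1.6432 = 96.627%
Step 2: C_now = 45.61 * 96.627/100 = 44.072 Ah
Step 3: E_pack = V * C_now = 404 * 44.072 = 17805 Wh
Step 4: range = E_pack / consumption = 17805 / 213.9 = 83.24 km

83.24 km


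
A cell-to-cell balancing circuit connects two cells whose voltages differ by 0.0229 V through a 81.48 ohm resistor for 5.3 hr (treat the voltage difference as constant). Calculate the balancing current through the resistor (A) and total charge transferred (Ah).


First, Ohm's law: I_bal = 0.0229 V / 81.48 ohm = 2.8105e-04 A
Then Q = I * t = 2.8105e-04 A * 5.3 hr = 0.001490 Ah

I=2.8105e-04 A, Q=0.001490 Ah


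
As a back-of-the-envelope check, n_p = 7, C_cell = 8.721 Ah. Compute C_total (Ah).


Parallel capacities add: 7 * 8.721 Ah = 61.047 Ah

61.047 Ah


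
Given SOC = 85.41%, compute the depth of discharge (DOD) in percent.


DOD = 100 - SOC = 100 - 85.41 = 14.59%

14.59%


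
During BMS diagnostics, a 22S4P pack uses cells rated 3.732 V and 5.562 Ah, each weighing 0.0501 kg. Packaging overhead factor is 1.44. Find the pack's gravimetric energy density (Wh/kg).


Step 1: V_pack = 22 * 3.732 = 82.104 V
Step 2: C_pack = 4 * 5.562 = 22.248 Ah
Step 3: E_pack = V_pack * C_pack = 82.104 * 22.248 = 1826.6 Wh
Step 4: m_pack = 22 * 4 * 0.0501 * 1.44 = 6.3487 kg
Step 5: ED = E_pack / m_pack = 1826.6 / 6.3487 = 287.7 Wh/kg

287.7 Wh/kg


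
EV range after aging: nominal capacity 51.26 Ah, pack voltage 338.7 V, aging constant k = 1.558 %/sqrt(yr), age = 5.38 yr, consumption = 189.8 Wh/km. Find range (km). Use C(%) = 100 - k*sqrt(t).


Step 1: capacity retention = 100 - 1.558 * sqrt(5.38) = 100 - 1.558 * 2.3195 = 96.386%
Step 2: C_now = 51.26 * 96.386/100 = 49.407 Ah
Step 3: E_pack = V * C_now = 338.7 * 49.407 = 16734 Wh
Step 4: range = E_pack / consumption = 16734 / 189.8 = 88.17 km

88.17 km


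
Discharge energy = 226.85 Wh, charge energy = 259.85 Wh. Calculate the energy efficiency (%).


Round-trip efficiency = 226.85/259.85 * 100% = 87.30%

87.30%


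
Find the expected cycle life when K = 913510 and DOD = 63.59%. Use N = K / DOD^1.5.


Step 1: DOD^1.5 = 63.59^1.5 = 507.09
Step 2: N = 913510 / 507.09 = 1801 cycles

1801 cycles


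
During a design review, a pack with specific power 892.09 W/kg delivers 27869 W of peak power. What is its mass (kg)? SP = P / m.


m = P / SP = 27869 / 892.09 = 31.24 kg

31.24 kg


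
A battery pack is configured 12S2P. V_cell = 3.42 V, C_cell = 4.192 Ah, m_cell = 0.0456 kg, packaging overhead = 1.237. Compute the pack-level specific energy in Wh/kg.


Step 1: V_pack = 12 * 3.42 = 41.04 V
Step 2: C_pack = 2 * 4.192 = 8.384 Ah
Step 3: E_pack = V_pack * C_pack = 41.04 * 8.384 = 344.08 Wh
Step 4: m_pack = 12 * 2 * 0.0456 * 1.237 = 1.3538 kg
Step 5: ED = E_pack / m_pack = 344.08 / 1.3538 = 254.2 Wh/kg

254.2 Wh/kg


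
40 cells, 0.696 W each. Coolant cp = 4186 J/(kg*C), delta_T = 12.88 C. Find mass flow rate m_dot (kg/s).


Step 1: Total heat Q = 40 * 0.696 W = 27.84 W
Step 2: denom = cp * dT = 4186 * 12.88 = 53916
Step 3: m_dot = 27.84 / 53916 = 5.164e-04 kg/s

5.164e-04 kg/s


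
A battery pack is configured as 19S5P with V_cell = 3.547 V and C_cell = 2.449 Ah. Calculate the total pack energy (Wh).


V_pack = 19 * 3.547 = 67.393 V
C_pack = 5 * 2.449 = 12.245 Ah
E = V_pack * C_pack = 67.393 * 12.245 = 825.2 Wh

825.2 Wh


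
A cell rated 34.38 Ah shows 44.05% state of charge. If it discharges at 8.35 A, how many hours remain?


Step 1: remaining = SOC/100 * C_total = 44.05/100 * 34.38 = 15.144 Ah
Step 2: t = remaining / I = 15.144 / 8.35 = 1.814 hr

1.814 hr


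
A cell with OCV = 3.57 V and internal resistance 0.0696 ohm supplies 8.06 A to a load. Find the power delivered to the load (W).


Step 1: V_terminal = OCV - I*R = 3.57 - 8.06 * 0.0696 = 3.009 V
Step 2: P_out = V_terminal * I = 3.009 * 8.06 = 24.25 W

24.25 W


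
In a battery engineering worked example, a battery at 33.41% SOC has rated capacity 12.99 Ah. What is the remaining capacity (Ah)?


remaining = SOC / 100 * total = 33.41 / 100 * 12.99 = 4.340 Ah

4.340 Ah


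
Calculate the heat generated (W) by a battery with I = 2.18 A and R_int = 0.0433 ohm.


Q = I^2 * R = 2.18^2 * 0.0433 = 0.2058 W

0.2058 W


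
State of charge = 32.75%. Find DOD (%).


DOD = 100 - SOC = 100 - 32.75 = 67.25%

67.25%


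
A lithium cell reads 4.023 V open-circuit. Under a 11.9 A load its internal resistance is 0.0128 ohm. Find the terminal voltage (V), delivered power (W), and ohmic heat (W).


Step 1: V_terminal = OCV - I*R = 4.023 - 11.9 * 0.0128 = 3.8707 V
Step 2: P_out = V_terminal * I = 3.8707 * 11.9 = 46.06 W
Step 3: Q = I^2 * R = 11.9^2 * 0.0128 = 1.813 W

V=3.8707 V, P=46.06 W, Q=1.813 W


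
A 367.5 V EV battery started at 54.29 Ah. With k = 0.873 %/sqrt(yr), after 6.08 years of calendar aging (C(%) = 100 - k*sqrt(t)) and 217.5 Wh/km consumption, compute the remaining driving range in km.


Step 1: capacity retention = 100 - 0.873 * sqrt(6.08) = 100 - 0.873 * 2.4658 = 97.847%
Step 2: C_now = 54.29 * 97.847/100 = 53.121 Ah
Step 3: E_pack = V * C_now = 367.5 * 53.121 = 19522 Wh
Step 4: range = E_pack / consumption = 19522 / 217.5 = 89.76 km

89.76 km


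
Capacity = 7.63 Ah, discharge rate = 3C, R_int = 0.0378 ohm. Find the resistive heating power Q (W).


Step 1: I = C_rate * capacity = 3 * 7.63 = 22.89 A
Step 2: Q = I^2 * R = 22.89^2 * 0.0378 = 523.95 * 0.0378 = 19.81 W

19.81 W


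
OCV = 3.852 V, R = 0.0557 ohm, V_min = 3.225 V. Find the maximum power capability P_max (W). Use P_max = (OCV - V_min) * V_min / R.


P_max = (OCV - V_min) * V_min / R = (3.852 - 3.225) * 3.225 / 0.0557 = 0.627 * 3.225 / 0.0557 = 36.30 W

36.30 W


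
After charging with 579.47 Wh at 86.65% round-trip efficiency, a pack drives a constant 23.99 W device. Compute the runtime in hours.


Step 1: E_discharge = eta/100 * E_charge = 86.65/100 * 579.47 = 502.11 Wh
Step 2: t = E_discharge / P = 502.11 / 23.99 = 20.93 hr

20.93 hr


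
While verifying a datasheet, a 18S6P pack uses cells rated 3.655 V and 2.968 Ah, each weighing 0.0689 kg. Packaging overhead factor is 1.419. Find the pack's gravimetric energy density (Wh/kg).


Step 1: V_pack = 18 * 3.655 = 65.79 V
Step 2: C_pack = 6 * 2.968 = 17.808 Ah
Step 3: E_pack = V_pack * C_pack = 65.79 * 17.808 = 1171.6 Wh
Step 4: m_pack = 18 * 6 * 0.0689 * 1.419 = 10.559 kg
Step 5: ED = E_pack / m_pack = 1171.6 / 10.559 = 111.0 Wh/kg

111.0 Wh/kg


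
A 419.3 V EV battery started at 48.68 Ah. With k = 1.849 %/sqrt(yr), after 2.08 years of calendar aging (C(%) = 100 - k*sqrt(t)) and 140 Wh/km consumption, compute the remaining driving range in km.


Step 1: capacity retention = 100 - 1.849 * sqrt(2.08) = 100 - 1.849 * 1.4422 = 97.333%
Step 2: C_now = 48.68 * 97.333/100 = 47.382 Ah
Step 3: E_pack = V * C_now = 419.3 * 47.382 = 19867 Wh
Step 4: range = E_pack / consumption = 19867 / 140 = 141.9 km

141.9 km


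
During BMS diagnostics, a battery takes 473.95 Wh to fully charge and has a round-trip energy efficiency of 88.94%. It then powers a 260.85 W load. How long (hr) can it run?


Step 1: E_discharge = eta/100 * E_charge = 88.94/100 * 473.95 = 421.53 Wh
Step 2: t = E_discharge / P = 421.53 / 260.85 = 1.616 hr

1.616 hr


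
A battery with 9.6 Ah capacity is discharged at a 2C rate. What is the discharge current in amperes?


I = C_rate * capacity = 2 * 9.6 = 19.2 A

19.2 A


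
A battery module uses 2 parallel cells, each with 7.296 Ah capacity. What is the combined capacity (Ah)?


Parallel capacities add: 2 * 7.296 Ah = 14.592 Ah

14.592 Ah


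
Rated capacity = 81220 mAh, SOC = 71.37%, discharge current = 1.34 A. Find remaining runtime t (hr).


Convert: C_total = 81220 mAh = 81.22 Ah
Step 1: remaining = SOC/100 * C_total = 71.37/100 * 81.22 = 57.967 Ah
Step 2: t = remaining / I = 57.967 / 1.34 = 43.26 hr

43.26 hr


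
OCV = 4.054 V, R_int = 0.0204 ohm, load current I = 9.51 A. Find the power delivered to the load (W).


Step 1: V_terminal = OCV - I*R = 4.054 - 9.51 * 0.0204 = 3.86 V
Step 2: P_out = V_terminal * I = 3.86 * 9.51 = 36.71 W

36.71 W


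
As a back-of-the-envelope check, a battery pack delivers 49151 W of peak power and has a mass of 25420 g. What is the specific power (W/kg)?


Convert: m = 25420 g = 25.42 kg
SP = P / m = 49151 / 25.42 = 1934 W/kg

1934 W/kg


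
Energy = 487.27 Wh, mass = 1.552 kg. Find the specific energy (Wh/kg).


ED = E / m = 487.27 / 1.552 = 314.0 Wh/kg

314.0 Wh/kg


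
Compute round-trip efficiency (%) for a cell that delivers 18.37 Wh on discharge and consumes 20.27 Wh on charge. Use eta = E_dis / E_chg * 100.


Round-trip efficiency = 18.37/20.27 * 100% = 90.63%

90.63%


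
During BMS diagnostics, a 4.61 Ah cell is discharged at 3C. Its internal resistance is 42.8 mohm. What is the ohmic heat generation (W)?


Convert: R = 42.8 mohm = 0.0428 ohm
Step 1: I = C_rate * capacity = 3 * 4.61 = 13.83 A
Step 2: Q = I^2 * R = 13.83^2 * 0.0428 = 191.27 * 0.0428 = 8.186 W

8.186 W


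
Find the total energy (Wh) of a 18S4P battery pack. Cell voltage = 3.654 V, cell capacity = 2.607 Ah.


E = Ns * Vcell * Np * Ccell = 18 * 3.654 * 4 * 2.607 = 685.9 Wh

685.9 Wh


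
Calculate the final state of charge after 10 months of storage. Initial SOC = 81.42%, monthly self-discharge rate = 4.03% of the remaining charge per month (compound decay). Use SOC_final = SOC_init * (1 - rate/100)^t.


decay = (1 - 4.03/100)^10 = 0.66276
SOC_final = 81.42 * 0.66276 = 53.96%

53.96%


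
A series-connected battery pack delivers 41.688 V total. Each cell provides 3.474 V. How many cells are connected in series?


n = V_pack / V_cell = 41.688 / 3.474 = 12

12


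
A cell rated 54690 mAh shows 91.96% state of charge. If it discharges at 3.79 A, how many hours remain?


Convert: C_total = 54690 mAh = 54.69 Ah
Step 1: remaining = SOC/100 * C_total = 91.96/100 * 54.69 = 50.293 Ah
Step 2: t = remaining / I = 50.293 / 3.79 = 13.27 hr

13.27 hr


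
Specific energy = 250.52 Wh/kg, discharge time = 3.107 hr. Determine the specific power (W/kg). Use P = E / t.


P_specific = E / t = 250.52 / 3.107 = 80.63 W/kg

80.63 W/kg


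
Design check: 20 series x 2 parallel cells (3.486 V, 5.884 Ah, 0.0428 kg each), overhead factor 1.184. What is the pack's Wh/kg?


Step 1: V_pack = 20 * 3.486 = 69.72 V
Step 2: C_pack = 2 * 5.884 = 11.768 Ah
Step 3: E_pack = V_pack * C_pack = 69.72 * 11.768 = 820.46 Wh
Step 4: m_pack = 20 * 2 * 0.0428 * 1.184 = 2.027 kg
Step 5: ED = E_pack / m_pack = 820.46 / 2.027 = 404.8 Wh/kg

404.8 Wh/kg


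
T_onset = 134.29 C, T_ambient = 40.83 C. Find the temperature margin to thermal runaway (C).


Safety margin = 134.29 C - 40.83 C = 93.46 C

93.46 C


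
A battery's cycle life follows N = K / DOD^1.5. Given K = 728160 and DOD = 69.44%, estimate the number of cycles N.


DOD^1.5 = 578.65
N = K / DOD^1.5 = 728160 / 578.65 = 1258

1258 cycles


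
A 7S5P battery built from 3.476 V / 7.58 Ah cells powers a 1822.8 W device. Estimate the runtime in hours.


Step 1: E_pack = Ns * V_cell * Np * C_cell = 7 * 3.476 * 5 * 7.58 = 922.18 Wh
Step 2: t = E_pack / P = 922.18 / 1822.8 = 0.5059 hr

0.5059 hr


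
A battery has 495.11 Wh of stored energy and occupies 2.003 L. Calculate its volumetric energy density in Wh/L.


Volumetric ED = 495.11 Wh / 2.003 L = 247.2 Wh/L

247.2 Wh/L


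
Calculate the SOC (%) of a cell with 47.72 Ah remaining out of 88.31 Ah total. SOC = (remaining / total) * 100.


SOC% = 47.72 / 88.31 * 100 = 54.04%

54.04%


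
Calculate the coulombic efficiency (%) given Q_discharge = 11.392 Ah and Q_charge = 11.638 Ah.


Coulombic efficiency = 11.392/11.638 * 100% = 97.89%

97.89%


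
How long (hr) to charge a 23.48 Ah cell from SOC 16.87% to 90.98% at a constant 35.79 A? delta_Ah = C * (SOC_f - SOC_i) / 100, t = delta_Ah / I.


Step 1: dSOC = 90.98% - 16.87% = 74.11%
Step 2: delta_Ah = 23.48 * 74.11 / 100 = 17.401 Ah
Step 3: t = 17.401 / 35.79 = 0.4862 hr

0.4862 hr


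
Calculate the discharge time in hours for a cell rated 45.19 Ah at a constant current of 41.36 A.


t = capacity / current = 45.19 / 41.36 = 1.093 hr

1.093 hr


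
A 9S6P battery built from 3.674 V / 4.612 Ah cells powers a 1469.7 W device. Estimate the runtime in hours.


Step 1: E_pack = Ns * V_cell * Np * C_cell = 9 * 3.674 * 6 * 4.612 = 915 Wh
Step 2: t = E_pack / P = 915 / 1469.7 = 0.6226 hr

0.6226 hr


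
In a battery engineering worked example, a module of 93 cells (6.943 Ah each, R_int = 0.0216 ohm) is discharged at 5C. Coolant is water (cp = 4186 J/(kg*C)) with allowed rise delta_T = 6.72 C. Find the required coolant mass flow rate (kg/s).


Step 1: I = 5 * 6.943 = 34.715 A
Step 2: Q_cell = I^2 * R = 34.715^2 * 0.0216 = 26.031 W
Step 3: Q_total = 93 * 26.031 = 2420.9 W
Step 4: m_dot = Q_total / (cp * dT) = 2420.9 / (4186 * 6.72) = 0.08606 kg/s

0.08606 kg/s


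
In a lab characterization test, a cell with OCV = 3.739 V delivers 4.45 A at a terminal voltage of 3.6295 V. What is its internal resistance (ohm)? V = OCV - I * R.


R = (OCV - V) / I = (3.739 - 3.6295) / 4.45 = 0.02461 ohm

0.02461 ohm


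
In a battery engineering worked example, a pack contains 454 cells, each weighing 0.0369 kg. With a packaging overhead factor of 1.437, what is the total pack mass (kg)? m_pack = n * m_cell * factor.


Cell mass sum = 454 * 0.0369 = 16.753 kg
With overhead 1.437: m_pack = 16.753 * 1.437 = 24.07 kg

24.07 kg


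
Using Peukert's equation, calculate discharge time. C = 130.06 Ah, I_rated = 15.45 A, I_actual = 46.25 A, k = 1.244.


Step 1: t_rated = C / I_rated = 130.06 / 15.45 = 8.4181 hr
Step 2: ratio = 15.45 / 46.25 = 0.33405
Step 3: ratio^k = 0.33405^1.244 = 0.25564
Step 4: t = t_rated * ratio^k = 8.4181 * 0.25564 = 2.152 hr

2.152 hr


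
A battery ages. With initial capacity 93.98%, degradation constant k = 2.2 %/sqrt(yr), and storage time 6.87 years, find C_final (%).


Step 1: sqrt(6.87 yr) = 2.6211
Step 2: drop = 2.2 * 2.6211 = 5.7664
Step 3: C_final = 93.98 - 5.7664 = 88.21%

88.21%


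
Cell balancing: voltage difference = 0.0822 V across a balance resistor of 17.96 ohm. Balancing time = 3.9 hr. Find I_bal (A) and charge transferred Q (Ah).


I_bal = dV / R = 0.0822 / 17.96 = 0.0045768 A
Q = I_bal * t = 0.0045768 * 3.9 = 0.01785 Ah

I=0.0045768 A, Q=0.01785 Ah


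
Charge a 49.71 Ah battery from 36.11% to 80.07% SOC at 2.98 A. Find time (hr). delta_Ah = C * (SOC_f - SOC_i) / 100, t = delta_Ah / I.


Step 1: dSOC = 80.07% - 36.11% = 43.96%
Step 2: delta_Ah = 49.71 * 43.96 / 100 = 21.853 Ah
Step 3: t = 21.853 / 2.98 = 7.333 hr

7.333 hr


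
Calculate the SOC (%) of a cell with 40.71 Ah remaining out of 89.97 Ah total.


SOC% = 40.71 / 89.97 * 100 = 45.25%

45.25%


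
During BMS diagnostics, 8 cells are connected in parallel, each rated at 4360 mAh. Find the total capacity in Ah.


Convert: C_cell = 4360 mAh = 4.36 Ah
C_total = 8 * 4.36 = 34.88 Ah

34.88 Ah


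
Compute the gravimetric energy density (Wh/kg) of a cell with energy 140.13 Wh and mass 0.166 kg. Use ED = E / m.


Specific energy = 140.13 Wh / 0.166 kg = 844.2 Wh/kg

844.2 Wh/kg


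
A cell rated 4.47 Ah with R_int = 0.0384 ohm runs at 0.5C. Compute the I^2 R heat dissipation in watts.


Step 1: I = C_rate * capacity = 0.5 * 4.47 = 2.235 A
Step 2: Q = I^2 * R = 2.235^2 * 0.0384 = 4.9952 * 0.0384 = 0.1918 W

0.1918 W


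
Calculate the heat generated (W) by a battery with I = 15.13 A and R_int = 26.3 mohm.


Convert: R = 26.3 mohm = 0.0263 ohm
Q = I^2 * R = 15.13^2 * 0.0263 = 6.021 W

6.021 W


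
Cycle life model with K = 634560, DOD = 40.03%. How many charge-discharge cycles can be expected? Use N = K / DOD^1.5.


Step 1: DOD^1.5 = 40.03^1.5 = 253.27
Step 2: N = 634560 / 253.27 = 2505 cycles

2505 cycles


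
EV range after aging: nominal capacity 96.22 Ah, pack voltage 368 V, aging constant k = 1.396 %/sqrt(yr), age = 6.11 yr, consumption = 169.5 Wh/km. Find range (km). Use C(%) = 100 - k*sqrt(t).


Step 1: capacity retention = 100 - 1.396 * sqrt(6.11) = 100 - 1.396 * 2.4718 = 96.549%
Step 2: C_now = 96.22 * 96.549/100 = 92.899 Ah
Step 3: E_pack = V * C_now = 368 * 92.899 = 34187 Wh
Step 4: range = E_pack / consumption = 34187 / 169.5 = 201.7 km

201.7 km


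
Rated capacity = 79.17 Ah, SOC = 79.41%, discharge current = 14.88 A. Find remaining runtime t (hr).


Step 1: remaining = SOC/100 * C_total = 79.41/100 * 79.17 = 62.869 Ah
Step 2: t = remaining / I = 62.869 / 14.88 = 4.225 hr

4.225 hr


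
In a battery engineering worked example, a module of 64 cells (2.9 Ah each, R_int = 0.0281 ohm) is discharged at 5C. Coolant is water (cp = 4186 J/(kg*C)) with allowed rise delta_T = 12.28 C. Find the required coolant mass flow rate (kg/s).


Step 1: I = 5 * 2.9 = 14.5 A
Step 2: Q_cell = I^2 * R = 14.5^2 * 0.0281 = 5.908 W
Step 3: Q_total = 64 * 5.908 = 378.11 W
Step 4: m_dot = Q_total / (cp * dT) = 378.11 / (4186 * 12.28) = 0.007356 kg/s

0.007356 kg/s


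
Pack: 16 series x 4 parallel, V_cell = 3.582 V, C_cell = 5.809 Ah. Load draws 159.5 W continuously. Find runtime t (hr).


Step 1: E_pack = Ns * V_cell * Np * C_cell = 16 * 3.582 * 4 * 5.809 = 1331.7 Wh
Step 2: t = E_pack / P = 1331.7 / 159.5 = 8.349 hr

8.349 hr


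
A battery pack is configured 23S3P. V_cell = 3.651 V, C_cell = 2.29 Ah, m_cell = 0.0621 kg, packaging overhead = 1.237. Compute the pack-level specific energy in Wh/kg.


Step 1: V_pack = 23 * 3.651 = 83.973 V
Step 2: C_pack = 3 * 2.29 = 6.87 Ah
Step 3: E_pack = V_pack * C_pack = 83.973 * 6.87 = 576.89 Wh
Step 4: m_pack = 23 * 3 * 0.0621 * 1.237 = 5.3004 kg
Step 5: ED = E_pack / m_pack = 576.89 / 5.3004 = 108.8 Wh/kg

108.8 Wh/kg


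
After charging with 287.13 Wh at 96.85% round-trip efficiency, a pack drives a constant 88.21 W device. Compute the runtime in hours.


Step 1: E_discharge = eta/100 * E_charge = 96.85/100 * 287.13 = 278.09 Wh
Step 2: t = E_discharge / P = 278.09 / 88.21 = 3.153 hr

3.153 hr


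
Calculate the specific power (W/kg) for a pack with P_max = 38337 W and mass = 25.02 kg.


SP = P / m = 38337 / 25.02 = 1532 W/kg

1532 W/kg


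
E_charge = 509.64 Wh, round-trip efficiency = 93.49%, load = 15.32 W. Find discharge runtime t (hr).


Step 1: E_discharge = eta/100 * E_charge = 93.49/100 * 509.64 = 476.46 Wh
Step 2: t = E_discharge / P = 476.46 / 15.32 = 31.10 hr

31.10 hr


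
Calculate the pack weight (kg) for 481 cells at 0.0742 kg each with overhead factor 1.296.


m_pack = n * m_cell * overhead = 481 * 0.0742 * 1.296 = 46.25 kg

46.25 kg


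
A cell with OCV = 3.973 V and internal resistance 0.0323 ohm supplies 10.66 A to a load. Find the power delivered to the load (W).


Step 1: V_terminal = OCV - I*R = 3.973 - 10.66 * 0.0323 = 3.6287 V
Step 2: P_out = V_terminal * I = 3.6287 * 10.66 = 38.68 W

38.68 W


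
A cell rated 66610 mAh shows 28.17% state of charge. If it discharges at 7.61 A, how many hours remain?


Convert: C_total = 66610 mAh = 66.61 Ah
Step 1: remaining = SOC/100 * C_total = 28.17/100 * 66.61 = 18.764 Ah
Step 2: t = remaining / I = 18.764 / 7.61 = 2.466 hr

2.466 hr


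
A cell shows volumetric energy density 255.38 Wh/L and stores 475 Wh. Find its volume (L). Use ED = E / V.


V = E / ED = 475 / 255.38 = 1.860 L

1.860 L


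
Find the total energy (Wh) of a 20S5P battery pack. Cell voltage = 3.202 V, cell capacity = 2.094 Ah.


E = Ns * Vcell * Np * Ccell = 20 * 3.202 * 5 * 2.094 = 670.5 Wh

670.5 Wh


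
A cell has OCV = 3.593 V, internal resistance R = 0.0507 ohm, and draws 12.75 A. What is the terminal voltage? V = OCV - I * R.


IR drop = 12.75 * 0.0507 = 0.64643 V
V = 3.593 - 0.64643 = 2.947 V

2.947 V


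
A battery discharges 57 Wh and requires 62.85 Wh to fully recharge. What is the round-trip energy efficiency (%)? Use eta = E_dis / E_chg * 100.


Round-trip efficiency = 57/62.85 * 100% = 90.69%

90.69%


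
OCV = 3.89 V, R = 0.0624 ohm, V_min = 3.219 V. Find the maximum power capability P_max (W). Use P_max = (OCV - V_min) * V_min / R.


dV = OCV - V_min = 0.671 V (so I_max = dV / R)
P_max = dV * V_min / R = 0.671 * 3.219 / 0.0624 = 34.61 W

34.61 W


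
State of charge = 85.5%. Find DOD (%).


Complement of SOC: DOD = 100% - 85.5% = 14.5%

14.5%


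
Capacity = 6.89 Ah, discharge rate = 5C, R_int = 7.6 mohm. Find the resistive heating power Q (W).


Convert: R = 7.6 mohm = 0.0076 ohm
Step 1: I = C_rate * capacity = 5 * 6.89 = 34.45 A
Step 2: Q = I^2 * R = 34.45^2 * 0.0076 = 1186.8 * 0.0076 = 9.020 W

9.020 W


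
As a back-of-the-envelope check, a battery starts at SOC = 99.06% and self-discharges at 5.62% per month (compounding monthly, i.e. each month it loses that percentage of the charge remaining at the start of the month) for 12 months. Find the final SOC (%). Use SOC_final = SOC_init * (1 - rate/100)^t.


Monthly retention factor = 1 - 5.62/100 = 0.9438
Over 12 months: factor^12 = 0.49953
SOC_final = 99.06 * 0.49953 = 49.48%

49.48%


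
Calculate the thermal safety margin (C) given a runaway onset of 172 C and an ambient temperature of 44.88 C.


margin = T_onset - T_ambient = 172 - 44.88 = 127.12 C

127.12 C


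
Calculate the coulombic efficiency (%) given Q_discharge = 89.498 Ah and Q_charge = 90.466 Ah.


eta_c = Q_dis / Q_chg * 100 = 89.498 / 90.466 * 100 = 98.93%

98.93%


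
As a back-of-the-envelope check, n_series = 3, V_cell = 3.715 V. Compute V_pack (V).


With 3 cells in series at 3.715 V each, V_pack = 11.145 V

11.145 V


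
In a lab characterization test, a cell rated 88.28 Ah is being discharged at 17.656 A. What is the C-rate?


Rearranging: C_rate = 17.656 / 88.28 = 0.2C

0.2C


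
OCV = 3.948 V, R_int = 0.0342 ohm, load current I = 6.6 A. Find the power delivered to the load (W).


Step 1: V_terminal = OCV - I*R = 3.948 - 6.6 * 0.0342 = 3.7223 V
Step 2: P_out = V_terminal * I = 3.7223 * 6.6 = 24.57 W

24.57 W


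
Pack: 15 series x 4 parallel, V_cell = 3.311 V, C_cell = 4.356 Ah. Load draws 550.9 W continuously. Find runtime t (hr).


Step 1: E_pack = Ns * V_cell * Np * C_cell = 15 * 3.311 * 4 * 4.356 = 865.36 Wh
Step 2: t = E_pack / P = 865.36 / 550.9 = 1.571 hr

1.571 hr


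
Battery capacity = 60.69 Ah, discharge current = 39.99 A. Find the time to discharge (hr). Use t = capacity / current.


Runtime = 60.69 Ah / 39.99 A = 1.518 hr

1.518 hr


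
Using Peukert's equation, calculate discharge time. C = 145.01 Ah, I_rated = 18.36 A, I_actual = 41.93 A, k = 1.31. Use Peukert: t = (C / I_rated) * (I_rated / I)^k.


t_rated = C / I_rated = 145.01 / 18.36 = 7.8981 hr
(I_rated/I)^k = (0.43787)^1.31 = 0.33897
t = t_rated * (I_rated/I)^k = 7.8981 * 0.33897 = 2.677 hr

2.677 hr


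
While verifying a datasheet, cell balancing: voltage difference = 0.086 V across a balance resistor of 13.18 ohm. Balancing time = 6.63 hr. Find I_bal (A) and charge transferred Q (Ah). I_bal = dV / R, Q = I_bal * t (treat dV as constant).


I_bal = dV / R = 0.086 / 13.18 = 0.006525 A
Q = I_bal * t = 0.006525 * 6.63 = 0.04326 Ah

I=0.006525 A, Q=0.04326 Ah


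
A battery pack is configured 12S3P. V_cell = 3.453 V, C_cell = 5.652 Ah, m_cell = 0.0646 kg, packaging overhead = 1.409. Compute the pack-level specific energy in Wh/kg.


Step 1: V_pack = 12 * 3.453 = 41.436 V
Step 2: C_pack = 3 * 5.652 = 16.956 Ah
Step 3: E_pack = V_pack * C_pack = 41.436 * 16.956 = 702.59 Wh
Step 4: m_pack = 12 * 3 * 0.0646 * 1.409 = 3.2768 kg
Step 5: ED = E_pack / m_pack = 702.59 / 3.2768 = 214.4 Wh/kg

214.4 Wh/kg


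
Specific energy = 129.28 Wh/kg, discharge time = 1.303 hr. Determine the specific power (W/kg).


Specific power = 129.28 Wh/kg / 1.303 hr = 99.22 W/kg

99.22 W/kg


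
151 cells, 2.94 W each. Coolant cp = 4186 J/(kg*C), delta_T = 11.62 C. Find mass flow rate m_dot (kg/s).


Step 1: Total heat Q = 151 * 2.94 W = 443.94 W
Step 2: denom = cp * dT = 4186 * 11.62 = 48641
Step 3: m_dot = 443.94 / 48641 = 0.009127 kg/s

0.009127 kg/s


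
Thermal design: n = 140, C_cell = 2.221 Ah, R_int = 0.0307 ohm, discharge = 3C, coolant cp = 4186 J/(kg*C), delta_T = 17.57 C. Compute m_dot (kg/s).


Step 1: I = 3 * 2.221 = 6.663 A
Step 2: Q_cell = I^2 * R = 6.663^2 * 0.0307 = 1.3629 W
Step 3: Q_total = 140 * 1.3629 = 190.81 W
Step 4: m_dot = Q_total / (cp * dT) = 190.81 / (4186 * 17.57) = 0.002594 kg/s

0.002594 kg/s


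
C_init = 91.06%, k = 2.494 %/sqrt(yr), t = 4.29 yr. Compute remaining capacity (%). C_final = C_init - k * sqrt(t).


Step 1: sqrt(4.29 yr) = 2.0712
Step 2: drop = 2.494 * 2.0712 = 5.1656
Step 3: C_final = 91.06 - 5.1656 = 85.89%

85.89%


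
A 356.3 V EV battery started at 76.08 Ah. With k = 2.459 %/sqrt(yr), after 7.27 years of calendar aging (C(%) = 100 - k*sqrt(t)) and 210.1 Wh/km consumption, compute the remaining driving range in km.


Step 1: capacity retention = 100 - 2.459 * sqrt(7.27) = 100 - 2.459 * 2.6963 = 93.37%
Step 2: C_now = 76.08 * 93.37/100 = 71.036 Ah
Step 3: E_pack = V * C_now = 356.3 * 71.036 = 25310 Wh
Step 4: range = E_pack / consumption = 25310 / 210.1 = 120.5 km

120.5 km


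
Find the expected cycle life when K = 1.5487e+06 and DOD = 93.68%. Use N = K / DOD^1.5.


DOD^1.5 = 906.71
N = K / DOD^1.5 = 1.5487e+06 / 906.71 = 1708

1708 cycles


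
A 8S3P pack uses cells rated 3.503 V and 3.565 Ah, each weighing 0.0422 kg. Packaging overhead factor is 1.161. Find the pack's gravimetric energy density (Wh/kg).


Step 1: V_pack = 8 * 3.503 = 28.024 V
Step 2: C_pack = 3 * 3.565 = 10.695 Ah
Step 3: E_pack = V_pack * C_pack = 28.024 * 10.695 = 299.72 Wh
Step 4: m_pack = 8 * 3 * 0.0422 * 1.161 = 1.1759 kg
Step 5: ED = E_pack / m_pack = 299.72 / 1.1759 = 254.9 Wh/kg

254.9 Wh/kg


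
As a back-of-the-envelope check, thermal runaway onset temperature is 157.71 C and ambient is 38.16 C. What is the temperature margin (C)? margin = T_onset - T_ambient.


Safety margin = 157.71 C - 38.16 C = 119.55 C

119.55 C


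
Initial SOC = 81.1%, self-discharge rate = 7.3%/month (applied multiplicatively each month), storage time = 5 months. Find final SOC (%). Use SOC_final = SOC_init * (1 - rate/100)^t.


decay = (1 - 7.3/100)^5 = 0.68454
SOC_final = 81.1 * 0.68454 = 55.52%

55.52%


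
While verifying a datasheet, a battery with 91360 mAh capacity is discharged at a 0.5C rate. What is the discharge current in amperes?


Convert: capacity = 91360 mAh = 91.36 Ah
I = C_rate * capacity = 0.5 * 91.36 = 45.68 A

45.68 A


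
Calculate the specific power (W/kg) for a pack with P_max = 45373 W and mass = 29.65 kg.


Specific power = 45373 W / 29.65 kg = 1530 W/kg

1530 W/kg


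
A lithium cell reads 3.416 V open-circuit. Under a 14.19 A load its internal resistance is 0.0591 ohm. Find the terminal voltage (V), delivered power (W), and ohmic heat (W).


Step 1: V_terminal = OCV - I*R = 3.416 - 14.19 * 0.0591 = 2.5774 V
Step 2: P_out = V_terminal * I = 2.5774 * 14.19 = 36.57 W
Step 3: Q = I^2 * R = 14.19^2 * 0.0591 = 11.90 W

V=2.5774 V, P=36.57 W, Q=11.90 W


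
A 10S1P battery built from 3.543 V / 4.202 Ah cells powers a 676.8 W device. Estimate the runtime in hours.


Step 1: E_pack = Ns * V_cell * Np * C_cell = 10 * 3.543 * 1 * 4.202 = 148.88 Wh
Step 2: t = E_pack / P = 148.88 / 676.8 = 0.2200 hr

0.2200 hr


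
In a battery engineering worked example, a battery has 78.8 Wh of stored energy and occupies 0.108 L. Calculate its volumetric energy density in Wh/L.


Volumetric ED = 78.8 Wh / 0.108 L = 729.6 Wh/L

729.6 Wh/L


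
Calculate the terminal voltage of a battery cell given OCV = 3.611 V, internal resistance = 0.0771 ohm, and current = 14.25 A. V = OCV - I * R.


IR drop = 14.25 * 0.0771 = 1.0987 V
V = 3.611 - 1.0987 = 2.512 V

2.512 V


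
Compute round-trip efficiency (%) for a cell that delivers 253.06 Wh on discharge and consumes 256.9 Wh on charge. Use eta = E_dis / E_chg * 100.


eta_e = E_dis / E_chg * 100 = 253.06 / 256.9 * 100 = 98.51%

98.51%


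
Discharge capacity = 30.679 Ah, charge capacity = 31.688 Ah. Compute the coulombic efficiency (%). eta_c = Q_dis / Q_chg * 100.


Coulombic efficiency = 30.679/31.688 * 100% = 96.82%

96.82%


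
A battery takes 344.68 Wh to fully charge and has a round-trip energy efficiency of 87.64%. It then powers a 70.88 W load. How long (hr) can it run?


Step 1: E_discharge = eta/100 * E_charge = 87.64/100 * 344.68 = 302.08 Wh
Step 2: t = E_discharge / P = 302.08 / 70.88 = 4.262 hr

4.262 hr


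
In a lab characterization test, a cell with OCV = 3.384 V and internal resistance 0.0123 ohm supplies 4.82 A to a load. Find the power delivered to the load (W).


Step 1: V_terminal = OCV - I*R = 3.384 - 4.82 * 0.0123 = 3.3247 V
Step 2: P_out = V_terminal * I = 3.3247 * 4.82 = 16.03 W

16.03 W


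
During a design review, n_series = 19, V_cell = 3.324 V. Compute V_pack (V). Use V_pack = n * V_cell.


V_pack = n * V_cell = 19 * 3.324 = 63.156 V

63.156 V


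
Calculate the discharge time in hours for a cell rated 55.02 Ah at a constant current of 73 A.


Runtime = 55.02 Ah / 73 A = 0.7537 hr

0.7537 hr


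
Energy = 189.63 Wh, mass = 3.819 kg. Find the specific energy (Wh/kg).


Specific energy = 189.63 Wh / 3.819 kg = 49.65 Wh/kg

49.65 Wh/kg


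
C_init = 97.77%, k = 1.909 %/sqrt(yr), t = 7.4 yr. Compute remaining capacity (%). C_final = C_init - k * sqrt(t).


Step 1: sqrt(7.4 yr) = 2.7203
Step 2: drop = 1.909 * 2.7203 = 5.1931
Step 3: C_final = 97.77 - 5.1931 = 92.58%

92.58%


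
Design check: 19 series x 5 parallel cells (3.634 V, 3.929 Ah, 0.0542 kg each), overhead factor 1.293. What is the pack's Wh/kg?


Step 1: V_pack = 19 * 3.634 = 69.046 V
Step 2: C_pack = 5 * 3.929 = 19.645 Ah
Step 3: E_pack = V_pack * C_pack = 69.046 * 19.645 = 1356.4 Wh
Step 4: m_pack = 19 * 5 * 0.0542 * 1.293 = 6.6577 kg
Step 5: ED = E_pack / m_pack = 1356.4 / 6.6577 = 203.7 Wh/kg

203.7 Wh/kg


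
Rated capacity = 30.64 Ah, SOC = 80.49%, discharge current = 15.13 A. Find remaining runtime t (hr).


Step 1: remaining = SOC/100 * C_total = 80.49/100 * 30.64 = 24.662 Ah
Step 2: t = remaining / I = 24.662 / 15.13 = 1.630 hr

1.630 hr


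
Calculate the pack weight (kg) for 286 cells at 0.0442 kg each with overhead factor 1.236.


m_pack = n * m_cell * overhead = 286 * 0.0442 * 1.236 = 15.62 kg

15.62 kg


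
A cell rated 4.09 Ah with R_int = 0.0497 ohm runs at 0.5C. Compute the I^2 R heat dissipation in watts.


Step 1: I = C_rate * capacity = 0.5 * 4.09 = 2.045 A
Step 2: Q = I^2 * R = 2.045^2 * 0.0497 = 4.182 * 0.0497 = 0.2078 W

0.2078 W


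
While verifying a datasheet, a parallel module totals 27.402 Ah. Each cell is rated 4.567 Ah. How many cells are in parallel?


n = C_total / C_cell = 27.402 / 4.567 = 6

6


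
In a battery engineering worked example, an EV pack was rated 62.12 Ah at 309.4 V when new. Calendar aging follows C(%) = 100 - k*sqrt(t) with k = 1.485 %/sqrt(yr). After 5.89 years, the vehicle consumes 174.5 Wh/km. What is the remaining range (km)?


Step 1: capacity retention = 100 - 1.485 * sqrt(5.89) = 100 - 1.485 * 2.4269 = 96.396%
Step 2: C_now = 62.12 * 96.396/100 = 59.881 Ah
Step 3: E_pack = V * C_now = 309.4 * 59.881 = 18527 Wh
Step 4: range = E_pack / consumption = 18527 / 174.5 = 106.2 km

106.2 km


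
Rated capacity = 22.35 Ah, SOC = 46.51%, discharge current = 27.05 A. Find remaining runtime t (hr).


Step 1: remaining = SOC/100 * C_total = 46.51/100 * 22.35 = 10.395 Ah
Step 2: t = remaining / I = 10.395 / 27.05 = 0.3843 hr

0.3843 hr


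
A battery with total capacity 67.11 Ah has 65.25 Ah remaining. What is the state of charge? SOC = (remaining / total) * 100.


SOC% = 65.25 / 67.11 * 100 = 97.23%

97.23%


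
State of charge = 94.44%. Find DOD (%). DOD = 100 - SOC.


DOD = 100 - SOC = 100 - 94.44 = 5.56%

5.56%


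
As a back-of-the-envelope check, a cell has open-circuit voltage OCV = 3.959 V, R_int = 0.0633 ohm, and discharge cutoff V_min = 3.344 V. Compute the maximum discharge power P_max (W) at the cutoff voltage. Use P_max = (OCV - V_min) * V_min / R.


P_max = (OCV - V_min) * V_min / R = (3.959 - 3.344) * 3.344 / 0.0633 = 0.615 * 3.344 / 0.0633 = 32.49 W

32.49 W
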